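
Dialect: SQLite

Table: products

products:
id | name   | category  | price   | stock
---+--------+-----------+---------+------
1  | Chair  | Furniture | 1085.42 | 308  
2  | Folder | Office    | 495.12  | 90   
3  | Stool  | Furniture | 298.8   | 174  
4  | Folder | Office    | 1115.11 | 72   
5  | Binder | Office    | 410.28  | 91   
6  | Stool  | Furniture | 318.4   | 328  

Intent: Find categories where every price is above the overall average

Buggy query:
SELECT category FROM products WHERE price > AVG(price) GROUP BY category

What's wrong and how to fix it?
Bug: WHERE evaluates per row before aggregation, so AVG() is unavailable

Fix: Use a subquery for AVG and a HAVING MIN(...) filter so the condition holds for every row in the group

Corrected query:
SELECT category FROM products GROUP BY category HAVING MIN(price) > (SELECT AVG(price) FROM products)

Result:
(no rows)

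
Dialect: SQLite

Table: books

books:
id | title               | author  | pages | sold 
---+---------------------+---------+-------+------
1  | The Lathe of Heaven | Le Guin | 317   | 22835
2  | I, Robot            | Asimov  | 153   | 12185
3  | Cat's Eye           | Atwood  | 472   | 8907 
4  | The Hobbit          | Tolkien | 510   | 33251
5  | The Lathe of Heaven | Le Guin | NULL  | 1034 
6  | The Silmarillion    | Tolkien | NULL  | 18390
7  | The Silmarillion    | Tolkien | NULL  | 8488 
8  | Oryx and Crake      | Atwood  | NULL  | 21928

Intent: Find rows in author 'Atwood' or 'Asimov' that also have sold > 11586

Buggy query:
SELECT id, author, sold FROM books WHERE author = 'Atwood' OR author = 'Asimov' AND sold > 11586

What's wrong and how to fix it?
Bug: Without parentheses, AND is evaluated before OR, so the sold filter only applies to the 'Asimov' branch

Fix: Add parentheses around the OR so the AND applies to both alternatives

Corrected query:
SELECT id, author, sold FROM books WHERE (author = 'Atwood' OR author = 'Asimov') AND sold > 11586

Result:
id | author | sold 
---+--------+------
2  | Asimov | 12185
8  | Atwood | 21928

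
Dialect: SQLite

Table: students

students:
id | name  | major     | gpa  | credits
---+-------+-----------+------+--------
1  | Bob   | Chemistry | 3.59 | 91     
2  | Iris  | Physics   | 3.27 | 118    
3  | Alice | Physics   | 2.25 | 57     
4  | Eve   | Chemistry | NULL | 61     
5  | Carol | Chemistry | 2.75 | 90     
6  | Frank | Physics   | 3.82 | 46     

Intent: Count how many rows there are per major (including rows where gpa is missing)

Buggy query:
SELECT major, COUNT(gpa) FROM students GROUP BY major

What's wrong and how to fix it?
Bug: COUNT(gpa) skips NULLs, so groups with missing gpa are undercounted

Fix: Replace COUNT(gpa) with COUNT(*)

Corrected query:
SELECT major, COUNT(*) FROM students GROUP BY major

Result:
major     | COUNT(*)
----------+---------
Chemistry | 3       
Physics   | 3       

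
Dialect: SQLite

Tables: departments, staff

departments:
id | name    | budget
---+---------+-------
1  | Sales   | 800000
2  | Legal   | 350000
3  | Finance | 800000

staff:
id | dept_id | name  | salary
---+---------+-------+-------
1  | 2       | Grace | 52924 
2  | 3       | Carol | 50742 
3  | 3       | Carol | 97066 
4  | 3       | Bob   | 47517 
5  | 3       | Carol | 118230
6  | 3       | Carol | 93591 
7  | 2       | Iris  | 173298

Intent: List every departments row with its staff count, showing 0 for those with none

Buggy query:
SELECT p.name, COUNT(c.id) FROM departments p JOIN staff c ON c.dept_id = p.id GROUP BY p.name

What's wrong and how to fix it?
Bug: INNER JOIN drops departments rows that have no matching staff rows

Fix: Use LEFT JOIN so parents without children still appear (COUNT(c.id) gives 0)

Corrected query:
SELECT p.name, COUNT(c.id) FROM departments p LEFT JOIN staff c ON c.dept_id = p.id GROUP BY p.name

Result:
name    | COUNT(c.id)
--------+------------
Finance | 5          
Legal   | 2          
Sales   | 0          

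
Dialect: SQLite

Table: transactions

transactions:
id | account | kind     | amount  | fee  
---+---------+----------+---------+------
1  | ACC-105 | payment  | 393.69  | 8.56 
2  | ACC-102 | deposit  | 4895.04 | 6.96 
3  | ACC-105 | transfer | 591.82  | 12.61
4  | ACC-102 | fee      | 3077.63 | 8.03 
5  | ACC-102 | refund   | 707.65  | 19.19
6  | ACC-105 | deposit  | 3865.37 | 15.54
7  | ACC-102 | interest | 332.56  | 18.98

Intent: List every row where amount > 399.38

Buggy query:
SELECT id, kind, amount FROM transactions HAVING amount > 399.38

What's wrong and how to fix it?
Bug: HAVING filters the output of aggregation, but this query has no GROUP BY and no aggregate functions, so SQLite rejects it (HAVING clause on a non-aggregate query); the condition here is per row

Fix: Use WHERE for row-level filtering

Corrected query:
SELECT id, kind, amount FROM transactions WHERE amount > 399.38

Result:
id | kind     | amount 
---+----------+--------
2  | deposit  | 4895.04
3  | transfer | 591.82 
4  | fee      | 3077.63
5  | refund   | 707.65 
6  | deposit  | 3865.37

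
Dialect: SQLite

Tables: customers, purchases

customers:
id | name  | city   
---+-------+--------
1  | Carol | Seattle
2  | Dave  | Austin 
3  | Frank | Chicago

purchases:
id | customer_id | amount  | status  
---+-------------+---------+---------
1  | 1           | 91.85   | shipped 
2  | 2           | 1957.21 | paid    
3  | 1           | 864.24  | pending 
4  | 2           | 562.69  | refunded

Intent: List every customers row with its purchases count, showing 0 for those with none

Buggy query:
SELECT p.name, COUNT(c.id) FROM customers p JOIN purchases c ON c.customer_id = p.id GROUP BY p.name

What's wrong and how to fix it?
Bug: An inner join excludes parents with zero children

Fix: Use LEFT JOIN so parents without children still appear (COUNT(c.id) gives 0)

Corrected query:
SELECT p.name, COUNT(c.id) FROM customers p LEFT JOIN purchases c ON c.customer_id = p.id GROUP BY p.name

Result:
name  | COUNT(c.id)
------+------------
Carol | 2          
Dave  | 2          
Frank | 0          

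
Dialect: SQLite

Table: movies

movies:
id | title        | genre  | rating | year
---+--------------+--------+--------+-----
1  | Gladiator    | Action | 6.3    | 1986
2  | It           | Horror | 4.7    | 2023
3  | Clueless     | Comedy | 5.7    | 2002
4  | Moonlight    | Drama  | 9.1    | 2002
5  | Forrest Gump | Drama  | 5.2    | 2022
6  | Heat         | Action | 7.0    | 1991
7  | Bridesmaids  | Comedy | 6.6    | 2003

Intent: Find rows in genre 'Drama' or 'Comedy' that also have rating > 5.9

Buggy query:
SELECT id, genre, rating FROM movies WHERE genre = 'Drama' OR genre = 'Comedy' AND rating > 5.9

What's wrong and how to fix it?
Bug: Without parentheses, AND is evaluated before OR, so the rating filter only applies to the 'Comedy' branch

Fix: Group the OR with parentheses (or use IN), then AND the threshold

Corrected query:
SELECT id, genre, rating FROM movies WHERE (genre = 'Drama' OR genre = 'Comedy') AND rating > 5.9

Result:
id | genre  | rating
---+--------+-------
4  | Drama  | 9.1   
7  | Comedy | 6.6   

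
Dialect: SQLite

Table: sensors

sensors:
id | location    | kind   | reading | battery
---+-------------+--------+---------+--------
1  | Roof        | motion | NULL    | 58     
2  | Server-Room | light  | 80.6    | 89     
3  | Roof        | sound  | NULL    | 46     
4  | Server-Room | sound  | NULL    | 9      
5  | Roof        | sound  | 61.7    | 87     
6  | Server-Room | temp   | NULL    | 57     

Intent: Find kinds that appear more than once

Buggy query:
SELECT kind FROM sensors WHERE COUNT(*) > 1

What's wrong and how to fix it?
Bug: COUNT(*) is an aggregate and cannot be used in WHERE

Fix: Group first, then use HAVING for the count condition

Corrected query:
SELECT kind FROM sensors GROUP BY kind HAVING COUNT(*) > 1

Result:
kind 
-----
sound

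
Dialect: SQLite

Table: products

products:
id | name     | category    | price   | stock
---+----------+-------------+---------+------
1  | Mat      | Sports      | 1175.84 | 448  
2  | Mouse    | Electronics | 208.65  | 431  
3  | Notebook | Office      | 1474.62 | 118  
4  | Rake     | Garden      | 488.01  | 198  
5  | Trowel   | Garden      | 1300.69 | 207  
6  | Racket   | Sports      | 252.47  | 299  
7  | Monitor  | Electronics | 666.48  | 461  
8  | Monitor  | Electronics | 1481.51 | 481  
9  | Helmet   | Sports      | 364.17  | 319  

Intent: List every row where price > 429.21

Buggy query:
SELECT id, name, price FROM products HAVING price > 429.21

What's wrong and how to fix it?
Bug: This is a non-aggregate query (no GROUP BY, no aggregates), so in SQLite the HAVING clause is invalid here; a row-level condition belongs in WHERE

Fix: Use WHERE for row-level filtering

Corrected query:
SELECT id, name, price FROM products WHERE price > 429.21

Result:
id | name     | price  
---+----------+--------
1  | Mat      | 1175.84
3  | Notebook | 1474.62
4  | Rake     | 488.01 
5  | Trowel   | 1300.69
7  | Monitor  | 666.48 
8  | Monitor  | 1481.51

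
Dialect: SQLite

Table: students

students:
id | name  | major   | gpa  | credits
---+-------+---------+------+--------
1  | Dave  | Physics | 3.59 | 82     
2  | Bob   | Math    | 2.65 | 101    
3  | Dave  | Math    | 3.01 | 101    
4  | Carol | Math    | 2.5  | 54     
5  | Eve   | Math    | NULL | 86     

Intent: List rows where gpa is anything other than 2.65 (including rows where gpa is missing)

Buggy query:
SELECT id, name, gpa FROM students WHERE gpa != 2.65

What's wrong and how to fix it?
Bug: Inequality against NULL is unknown, not true; rows with NULL are dropped

Fix: Add an explicit OR gpa IS NULL to include the missing-value rows

Corrected query:
SELECT id, name, gpa FROM students WHERE gpa != 2.65 OR gpa IS NULL

Result:
id | name  | gpa 
---+-------+-----
1  | Dave  | 3.59
3  | Dave  | 3.01
4  | Carol | 2.5 
5  | Eve   | NULL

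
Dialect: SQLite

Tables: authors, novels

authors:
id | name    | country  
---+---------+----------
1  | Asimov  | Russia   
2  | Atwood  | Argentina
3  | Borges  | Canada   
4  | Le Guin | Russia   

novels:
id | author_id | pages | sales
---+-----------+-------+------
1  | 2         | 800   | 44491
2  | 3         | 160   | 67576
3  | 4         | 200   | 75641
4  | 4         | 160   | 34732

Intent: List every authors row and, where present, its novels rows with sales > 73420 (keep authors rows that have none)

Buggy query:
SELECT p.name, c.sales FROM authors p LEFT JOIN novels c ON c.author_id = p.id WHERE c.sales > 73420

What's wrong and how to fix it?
Bug: Filtering c.sales in WHERE discards the NULL rows produced by LEFT JOIN, turning it into an inner join

Fix: Put 'c.sales > 73420' in the JOIN's ON clause instead of WHERE

Corrected query:
SELECT p.name, c.sales FROM authors p LEFT JOIN novels c ON c.author_id = p.id AND c.sales > 73420

Result:
name    | sales
--------+------
Asimov  | NULL 
Atwood  | NULL 
Borges  | NULL 
Le Guin | 75641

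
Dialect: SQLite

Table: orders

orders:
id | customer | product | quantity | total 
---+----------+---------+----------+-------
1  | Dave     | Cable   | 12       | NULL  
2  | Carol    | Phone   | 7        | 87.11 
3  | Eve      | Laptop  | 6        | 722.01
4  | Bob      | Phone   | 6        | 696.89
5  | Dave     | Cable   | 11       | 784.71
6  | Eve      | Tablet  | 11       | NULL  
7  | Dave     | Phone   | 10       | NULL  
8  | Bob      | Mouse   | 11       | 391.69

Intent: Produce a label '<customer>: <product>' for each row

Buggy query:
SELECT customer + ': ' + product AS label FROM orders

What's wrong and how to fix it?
Bug: '+' is numeric addition; on text columns SQLite converts them to 0 instead of concatenating

Fix: Replace + with || to concatenate text

Corrected query:
SELECT customer || ': ' || product AS label FROM orders

Result:
label       
------------
Dave: Cable 
Carol: Phone
Eve: Laptop 
Bob: Phone  
Dave: Cable 
Eve: Tablet 
Dave: Phone 
Bob: Mouse  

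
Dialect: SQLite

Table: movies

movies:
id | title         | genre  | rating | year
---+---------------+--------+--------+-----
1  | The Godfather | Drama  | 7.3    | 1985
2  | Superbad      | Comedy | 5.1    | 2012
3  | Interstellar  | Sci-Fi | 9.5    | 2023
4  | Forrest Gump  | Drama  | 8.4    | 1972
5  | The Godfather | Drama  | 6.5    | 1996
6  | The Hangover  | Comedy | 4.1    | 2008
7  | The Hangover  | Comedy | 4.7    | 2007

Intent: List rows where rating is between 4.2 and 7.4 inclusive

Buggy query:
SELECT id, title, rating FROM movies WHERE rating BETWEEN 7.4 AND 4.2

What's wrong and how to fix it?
Bug: The bounds are reversed; BETWEEN a AND b requires a <= b to match anything

Fix: Write BETWEEN 4.2 AND 7.4

Corrected query:
SELECT id, title, rating FROM movies WHERE rating BETWEEN 4.2 AND 7.4

Result:
id | title         | rating
---+---------------+-------
1  | The Godfather | 7.3   
2  | Superbad      | 5.1   
5  | The Godfather | 6.5   
7  | The Hangover  | 4.7   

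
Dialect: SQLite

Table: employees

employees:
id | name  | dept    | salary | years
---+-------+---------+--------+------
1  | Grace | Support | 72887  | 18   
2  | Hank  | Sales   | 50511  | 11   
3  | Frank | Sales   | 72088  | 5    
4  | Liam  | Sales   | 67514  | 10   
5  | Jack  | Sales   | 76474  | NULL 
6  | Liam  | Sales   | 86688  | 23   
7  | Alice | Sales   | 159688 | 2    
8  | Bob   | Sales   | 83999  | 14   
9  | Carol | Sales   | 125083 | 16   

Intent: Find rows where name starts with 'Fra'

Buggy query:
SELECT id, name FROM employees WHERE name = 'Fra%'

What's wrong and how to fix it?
Bug: '=' compares the literal string including the % character; pattern matching needs LIKE

Fix: Replace '=' with LIKE so 'Fra%' is treated as a pattern

Corrected query:
SELECT id, name FROM employees WHERE name LIKE 'Fra%'

Result:
id | name 
---+------
3  | Frank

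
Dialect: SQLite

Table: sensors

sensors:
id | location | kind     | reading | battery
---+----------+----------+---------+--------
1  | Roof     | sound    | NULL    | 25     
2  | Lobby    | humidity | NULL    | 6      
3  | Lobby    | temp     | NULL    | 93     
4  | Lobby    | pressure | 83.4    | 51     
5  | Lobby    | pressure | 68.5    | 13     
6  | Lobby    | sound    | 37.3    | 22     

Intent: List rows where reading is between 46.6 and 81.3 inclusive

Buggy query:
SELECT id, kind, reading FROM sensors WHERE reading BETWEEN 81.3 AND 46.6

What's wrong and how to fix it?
Bug: BETWEEN expects the lower bound first; with 81.3 AND 46.6 the range is empty

Fix: Write BETWEEN 46.6 AND 81.3

Corrected query:
SELECT id, kind, reading FROM sensors WHERE reading BETWEEN 46.6 AND 81.3

Result:
id | kind     | reading
---+----------+--------
5  | pressure | 68.5   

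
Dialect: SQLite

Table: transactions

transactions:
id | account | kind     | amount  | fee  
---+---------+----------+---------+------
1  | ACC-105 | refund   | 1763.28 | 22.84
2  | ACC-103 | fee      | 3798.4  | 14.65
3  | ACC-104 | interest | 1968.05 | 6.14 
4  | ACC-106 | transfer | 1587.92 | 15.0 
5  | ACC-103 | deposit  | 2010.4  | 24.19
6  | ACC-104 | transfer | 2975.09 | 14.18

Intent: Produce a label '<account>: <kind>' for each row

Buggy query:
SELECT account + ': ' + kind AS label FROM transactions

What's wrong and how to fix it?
Bug: SQLite uses || for string concatenation; + coerces text to numbers (yielding 0)

Fix: Replace + with || to concatenate text

Corrected query:
SELECT account || ': ' || kind AS label FROM transactions

Result:
label            
-----------------
ACC-105: refund  
ACC-103: fee     
ACC-104: interest
ACC-106: transfer
ACC-103: deposit 
ACC-104: transfer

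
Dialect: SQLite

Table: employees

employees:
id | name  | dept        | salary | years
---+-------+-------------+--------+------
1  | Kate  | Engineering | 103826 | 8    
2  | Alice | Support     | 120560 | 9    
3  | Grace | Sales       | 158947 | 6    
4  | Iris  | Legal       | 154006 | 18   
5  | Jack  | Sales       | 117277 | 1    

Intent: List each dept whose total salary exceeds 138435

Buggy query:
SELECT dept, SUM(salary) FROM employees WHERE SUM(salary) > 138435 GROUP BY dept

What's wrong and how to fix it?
Bug: SUM(salary) is an aggregate, but WHERE filters rows before aggregation

Fix: Use HAVING (which filters groups after aggregation) instead of WHERE

Corrected query:
SELECT dept, SUM(salary) FROM employees GROUP BY dept HAVING SUM(salary) > 138435

Result:
dept  | SUM(salary)
------+------------
Legal | 154006     
Sales | 276224     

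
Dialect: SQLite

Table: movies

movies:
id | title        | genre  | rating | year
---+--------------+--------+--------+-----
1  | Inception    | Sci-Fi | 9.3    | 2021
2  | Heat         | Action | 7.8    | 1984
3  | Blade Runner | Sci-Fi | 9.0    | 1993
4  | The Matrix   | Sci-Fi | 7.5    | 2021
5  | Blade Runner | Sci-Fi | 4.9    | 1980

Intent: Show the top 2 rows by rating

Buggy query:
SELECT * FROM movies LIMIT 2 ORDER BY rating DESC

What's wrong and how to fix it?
Bug: ORDER BY cannot follow LIMIT; LIMIT is the final clause

Fix: Sort with ORDER BY, then apply LIMIT

Corrected query:
SELECT * FROM movies ORDER BY rating DESC LIMIT 2

Result:
id | title        | genre  | rating | year
---+--------------+--------+--------+-----
1  | Inception    | Sci-Fi | 9.3    | 2021
3  | Blade Runner | Sci-Fi | 9      | 1993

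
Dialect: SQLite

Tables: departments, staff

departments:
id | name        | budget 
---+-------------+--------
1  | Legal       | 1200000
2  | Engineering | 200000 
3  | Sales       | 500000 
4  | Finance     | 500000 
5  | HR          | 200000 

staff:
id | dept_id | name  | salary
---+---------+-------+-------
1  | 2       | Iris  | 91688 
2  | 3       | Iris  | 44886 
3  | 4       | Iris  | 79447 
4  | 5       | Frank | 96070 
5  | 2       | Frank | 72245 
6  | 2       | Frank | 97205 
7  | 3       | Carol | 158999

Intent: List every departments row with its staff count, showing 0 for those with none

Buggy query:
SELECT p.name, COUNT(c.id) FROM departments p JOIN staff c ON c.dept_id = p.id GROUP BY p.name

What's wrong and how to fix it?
Bug: INNER JOIN drops departments rows that have no matching staff rows

Fix: Use LEFT JOIN so parents without children still appear (COUNT(c.id) gives 0)

Corrected query:
SELECT p.name, COUNT(c.id) FROM departments p LEFT JOIN staff c ON c.dept_id = p.id GROUP BY p.name

Result:
name        | COUNT(c.id)
------------+------------
Engineering | 3          
Finance     | 1          
HR          | 1          
Legal       | 0          
Sales       | 2          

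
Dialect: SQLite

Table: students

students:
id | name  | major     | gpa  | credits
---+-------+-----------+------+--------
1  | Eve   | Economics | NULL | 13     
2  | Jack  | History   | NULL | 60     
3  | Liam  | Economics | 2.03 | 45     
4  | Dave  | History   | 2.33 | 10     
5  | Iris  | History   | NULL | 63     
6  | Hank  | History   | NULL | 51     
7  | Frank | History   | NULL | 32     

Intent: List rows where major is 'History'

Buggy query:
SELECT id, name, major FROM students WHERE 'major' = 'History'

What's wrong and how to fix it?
Bug: 'major' in single quotes is a string literal, not the column; the comparison is literal-vs-literal and never true

Fix: Reference the column as major without single quotes

Corrected query:
SELECT id, name, major FROM students WHERE major = 'History'

Result:
id | name  | major  
---+-------+--------
2  | Jack  | History
4  | Dave  | History
5  | Iris  | History
6  | Hank  | History
7  | Frank | History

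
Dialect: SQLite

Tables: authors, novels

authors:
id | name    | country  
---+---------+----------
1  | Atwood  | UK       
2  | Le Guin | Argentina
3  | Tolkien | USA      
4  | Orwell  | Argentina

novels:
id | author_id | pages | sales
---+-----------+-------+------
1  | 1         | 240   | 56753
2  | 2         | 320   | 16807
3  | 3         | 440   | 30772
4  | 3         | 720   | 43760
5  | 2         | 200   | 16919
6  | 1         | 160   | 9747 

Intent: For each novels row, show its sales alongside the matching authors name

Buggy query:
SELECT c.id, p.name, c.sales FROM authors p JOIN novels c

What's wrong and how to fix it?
Bug: JOIN with no ON clause produces a cartesian product; every novels row pairs with every authors row

Fix: Add ON c.author_id = p.id to the JOIN

Corrected query:
SELECT c.id, p.name, c.sales FROM authors p JOIN novels c ON c.author_id = p.id

Result:
id | name    | sales
---+---------+------
1  | Atwood  | 56753
2  | Le Guin | 16807
3  | Tolkien | 30772
4  | Tolkien | 43760
5  | Le Guin | 16919
6  | Atwood  | 9747 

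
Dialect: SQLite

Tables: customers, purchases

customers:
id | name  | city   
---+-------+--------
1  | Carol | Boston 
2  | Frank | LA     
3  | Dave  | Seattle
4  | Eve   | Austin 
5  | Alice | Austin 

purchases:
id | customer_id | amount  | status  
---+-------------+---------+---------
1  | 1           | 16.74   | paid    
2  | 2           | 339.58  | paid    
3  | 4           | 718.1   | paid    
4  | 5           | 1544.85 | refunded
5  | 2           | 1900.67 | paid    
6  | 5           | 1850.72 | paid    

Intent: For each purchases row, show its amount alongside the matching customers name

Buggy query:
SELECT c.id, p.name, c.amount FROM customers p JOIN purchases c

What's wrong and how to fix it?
Bug: Missing join condition: each purchases row is matched to all customers rows instead of just its own

Fix: Add ON c.customer_id = p.id to the JOIN

Corrected query:
SELECT c.id, p.name, c.amount FROM customers p JOIN purchases c ON c.customer_id = p.id

Result:
id | name  | amount 
---+-------+--------
1  | Carol | 16.74  
2  | Frank | 339.58 
3  | Eve   | 718.1  
4  | Alice | 1544.85
5  | Frank | 1900.67
6  | Alice | 1850.72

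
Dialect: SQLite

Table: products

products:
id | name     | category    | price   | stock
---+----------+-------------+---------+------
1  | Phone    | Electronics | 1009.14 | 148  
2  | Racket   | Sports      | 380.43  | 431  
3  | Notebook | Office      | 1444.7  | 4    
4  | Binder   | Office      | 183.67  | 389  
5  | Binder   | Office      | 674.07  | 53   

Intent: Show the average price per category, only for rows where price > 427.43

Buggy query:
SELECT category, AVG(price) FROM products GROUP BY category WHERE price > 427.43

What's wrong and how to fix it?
Bug: WHERE cannot follow GROUP BY

Fix: Place WHERE between FROM and GROUP BY

Corrected query:
SELECT category, AVG(price) FROM products WHERE price > 427.43 GROUP BY category

Result:
category    | AVG(price)
------------+-----------
Electronics | 1009.14   
Office      | 1059.385  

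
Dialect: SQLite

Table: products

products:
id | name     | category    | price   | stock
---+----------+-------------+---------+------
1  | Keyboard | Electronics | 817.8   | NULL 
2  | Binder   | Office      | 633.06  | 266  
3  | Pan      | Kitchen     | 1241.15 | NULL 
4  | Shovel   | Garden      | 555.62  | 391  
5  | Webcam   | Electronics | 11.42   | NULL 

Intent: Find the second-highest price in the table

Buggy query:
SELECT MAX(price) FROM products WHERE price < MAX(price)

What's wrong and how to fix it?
Bug: The inner MAX is an aggregate inside WHERE, which is not allowed

Fix: Put the inner MAX in a scalar subquery

Corrected query:
SELECT MAX(price) FROM products WHERE price < (SELECT MAX(price) FROM products)

Result:
MAX(price)
----------
817.8     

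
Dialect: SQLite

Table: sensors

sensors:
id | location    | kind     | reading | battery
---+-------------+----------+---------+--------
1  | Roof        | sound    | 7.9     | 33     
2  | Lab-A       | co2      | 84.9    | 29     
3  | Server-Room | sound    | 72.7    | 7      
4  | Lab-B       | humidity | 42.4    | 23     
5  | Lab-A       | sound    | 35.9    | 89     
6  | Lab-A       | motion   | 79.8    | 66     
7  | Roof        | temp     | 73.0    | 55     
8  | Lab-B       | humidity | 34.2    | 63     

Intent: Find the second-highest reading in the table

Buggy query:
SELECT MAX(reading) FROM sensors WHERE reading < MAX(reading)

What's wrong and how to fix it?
Bug: The inner MAX is an aggregate inside WHERE, which is not allowed

Fix: Put the inner MAX in a scalar subquery

Corrected query:
SELECT MAX(reading) FROM sensors WHERE reading < (SELECT MAX(reading) FROM sensors)

Result:
MAX(reading)
------------
79.8        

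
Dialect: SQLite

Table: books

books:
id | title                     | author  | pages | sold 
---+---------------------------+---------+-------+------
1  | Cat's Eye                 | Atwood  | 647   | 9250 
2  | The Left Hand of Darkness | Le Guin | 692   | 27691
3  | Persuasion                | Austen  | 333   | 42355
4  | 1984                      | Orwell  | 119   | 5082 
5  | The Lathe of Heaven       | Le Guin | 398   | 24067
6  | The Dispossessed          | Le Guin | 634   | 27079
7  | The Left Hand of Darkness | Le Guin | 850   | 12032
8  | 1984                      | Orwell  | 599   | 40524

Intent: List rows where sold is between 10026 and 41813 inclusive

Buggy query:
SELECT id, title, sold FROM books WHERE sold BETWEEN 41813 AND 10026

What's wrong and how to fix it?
Bug: The bounds are reversed; BETWEEN a AND b requires a <= b to match anything

Fix: Write BETWEEN 10026 AND 41813

Corrected query:
SELECT id, title, sold FROM books WHERE sold BETWEEN 10026 AND 41813

Result:
id | title                     | sold 
---+---------------------------+------
2  | The Left Hand of Darkness | 27691
5  | The Lathe of Heaven       | 24067
6  | The Dispossessed          | 27079
7  | The Left Hand of Darkness | 12032
8  | 1984                      | 40524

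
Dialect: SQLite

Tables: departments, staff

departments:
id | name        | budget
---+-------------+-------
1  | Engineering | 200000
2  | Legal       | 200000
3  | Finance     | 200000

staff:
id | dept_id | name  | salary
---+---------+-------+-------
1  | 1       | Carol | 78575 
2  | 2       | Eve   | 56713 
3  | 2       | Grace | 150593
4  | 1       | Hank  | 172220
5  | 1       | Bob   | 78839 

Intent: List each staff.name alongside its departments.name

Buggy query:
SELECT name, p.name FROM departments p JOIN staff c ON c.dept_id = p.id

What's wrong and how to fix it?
Bug: Both tables have a 'name' column; the unqualified reference is ambiguous

Fix: Prefix ambiguous columns with the table alias

Corrected query:
SELECT c.name, p.name FROM departments p JOIN staff c ON c.dept_id = p.id

Result:
name  | name       
------+------------
Carol | Engineering
Eve   | Legal      
Grace | Legal      
Hank  | Engineering
Bob   | Engineering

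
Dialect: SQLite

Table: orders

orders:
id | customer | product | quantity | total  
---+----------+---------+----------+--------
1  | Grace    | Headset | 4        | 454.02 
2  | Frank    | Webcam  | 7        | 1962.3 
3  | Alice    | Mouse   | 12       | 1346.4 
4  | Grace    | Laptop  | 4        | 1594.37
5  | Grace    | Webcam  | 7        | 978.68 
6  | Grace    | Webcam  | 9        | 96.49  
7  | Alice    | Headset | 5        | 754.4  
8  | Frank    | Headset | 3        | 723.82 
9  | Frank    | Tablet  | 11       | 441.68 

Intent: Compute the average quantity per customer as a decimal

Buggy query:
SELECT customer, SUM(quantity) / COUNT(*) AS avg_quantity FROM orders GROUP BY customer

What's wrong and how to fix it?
Bug: Both operands are integers, so '/' performs integer division and truncates

Fix: Multiply by 1.0 (or CAST to REAL) to force floating-point division

Corrected query:
SELECT customer, SUM(quantity) * 1.0 / COUNT(*) AS avg_quantity FROM orders GROUP BY customer

Result:
customer | avg_quantity
---------+-------------
Alice    | 8.5         
Frank    | 7           
Grace    | 6           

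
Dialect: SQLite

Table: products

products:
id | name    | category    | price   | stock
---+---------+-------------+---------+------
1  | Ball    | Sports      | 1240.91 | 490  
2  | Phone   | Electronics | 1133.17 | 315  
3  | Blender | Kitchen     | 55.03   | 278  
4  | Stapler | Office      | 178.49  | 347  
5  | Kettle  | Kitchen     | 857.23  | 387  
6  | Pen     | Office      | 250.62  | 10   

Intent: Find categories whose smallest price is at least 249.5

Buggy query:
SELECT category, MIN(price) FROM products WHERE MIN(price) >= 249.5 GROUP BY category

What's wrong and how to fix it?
Bug: Aggregates like MIN are computed per group after WHERE runs

Fix: Replace WHERE with HAVING after the GROUP BY

Corrected query:
SELECT category, MIN(price) FROM products GROUP BY category HAVING MIN(price) >= 249.5

Result:
category    | MIN(price)
------------+-----------
Electronics | 1133.17   
Sports      | 1240.91   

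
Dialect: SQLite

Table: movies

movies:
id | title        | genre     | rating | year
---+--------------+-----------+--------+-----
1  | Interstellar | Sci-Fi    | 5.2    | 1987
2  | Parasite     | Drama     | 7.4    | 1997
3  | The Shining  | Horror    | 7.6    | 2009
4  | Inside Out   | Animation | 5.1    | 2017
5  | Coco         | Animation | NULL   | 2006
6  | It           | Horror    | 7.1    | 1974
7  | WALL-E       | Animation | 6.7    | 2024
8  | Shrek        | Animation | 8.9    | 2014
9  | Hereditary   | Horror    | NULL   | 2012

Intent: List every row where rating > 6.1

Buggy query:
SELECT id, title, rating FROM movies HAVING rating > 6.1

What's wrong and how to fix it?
Bug: HAVING filters the output of aggregation, but this query has no GROUP BY and no aggregate functions, so SQLite rejects it (HAVING clause on a non-aggregate query); the condition here is per row

Fix: Replace HAVING with WHERE since the condition applies to individual rows

Corrected query:
SELECT id, title, rating FROM movies WHERE rating > 6.1

Result:
id | title       | rating
---+-------------+-------
2  | Parasite    | 7.4   
3  | The Shining | 7.6   
6  | It          | 7.1   
7  | WALL-E      | 6.7   
8  | Shrek       | 8.9   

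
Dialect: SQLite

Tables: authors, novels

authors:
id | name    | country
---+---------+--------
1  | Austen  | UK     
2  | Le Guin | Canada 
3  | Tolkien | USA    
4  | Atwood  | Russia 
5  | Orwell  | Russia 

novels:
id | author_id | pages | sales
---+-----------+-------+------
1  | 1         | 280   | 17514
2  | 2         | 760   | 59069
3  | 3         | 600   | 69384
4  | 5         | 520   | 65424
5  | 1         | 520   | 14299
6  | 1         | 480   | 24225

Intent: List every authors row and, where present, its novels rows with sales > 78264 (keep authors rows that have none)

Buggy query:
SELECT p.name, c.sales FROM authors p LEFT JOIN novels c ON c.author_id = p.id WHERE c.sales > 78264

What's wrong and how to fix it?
Bug: A WHERE condition on the right-hand table after LEFT JOIN drops unmatched parents

Fix: Put 'c.sales > 78264' in the JOIN's ON clause instead of WHERE

Corrected query:
SELECT p.name, c.sales FROM authors p LEFT JOIN novels c ON c.author_id = p.id AND c.sales > 78264

Result:
name    | sales
--------+------
Austen  | NULL 
Le Guin | NULL 
Tolkien | NULL 
Atwood  | NULL 
Orwell  | NULL 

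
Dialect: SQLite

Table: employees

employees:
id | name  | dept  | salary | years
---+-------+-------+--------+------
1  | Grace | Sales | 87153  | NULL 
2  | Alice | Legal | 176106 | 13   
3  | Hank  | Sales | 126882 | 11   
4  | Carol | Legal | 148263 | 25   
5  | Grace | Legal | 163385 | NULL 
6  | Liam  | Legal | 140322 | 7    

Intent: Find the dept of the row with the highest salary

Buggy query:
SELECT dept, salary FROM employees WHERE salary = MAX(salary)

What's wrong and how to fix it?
Bug: MAX(salary) is an aggregate and cannot be used directly in WHERE

Fix: Wrap MAX in a scalar subquery so WHERE compares against a single value

Corrected query:
SELECT dept, salary FROM employees WHERE salary = (SELECT MAX(salary) FROM employees)

Result:
dept  | salary
------+-------
Legal | 176106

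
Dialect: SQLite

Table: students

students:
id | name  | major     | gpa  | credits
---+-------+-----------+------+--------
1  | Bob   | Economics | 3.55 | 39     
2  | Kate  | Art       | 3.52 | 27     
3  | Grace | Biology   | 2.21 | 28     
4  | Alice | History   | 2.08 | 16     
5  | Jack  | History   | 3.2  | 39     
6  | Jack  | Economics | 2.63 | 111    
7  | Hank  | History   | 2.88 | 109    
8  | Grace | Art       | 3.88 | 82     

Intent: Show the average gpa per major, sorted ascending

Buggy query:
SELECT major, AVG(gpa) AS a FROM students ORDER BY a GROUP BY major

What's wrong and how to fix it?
Bug: GROUP BY must precede ORDER BY

Fix: Move ORDER BY to the end, after GROUP BY

Corrected query:
SELECT major, AVG(gpa) AS a FROM students GROUP BY major ORDER BY a

Result:
major     | a   
----------+-----
Biology   | 2.21
History   | 2.72
Economics | 3.09
Art       | 3.7 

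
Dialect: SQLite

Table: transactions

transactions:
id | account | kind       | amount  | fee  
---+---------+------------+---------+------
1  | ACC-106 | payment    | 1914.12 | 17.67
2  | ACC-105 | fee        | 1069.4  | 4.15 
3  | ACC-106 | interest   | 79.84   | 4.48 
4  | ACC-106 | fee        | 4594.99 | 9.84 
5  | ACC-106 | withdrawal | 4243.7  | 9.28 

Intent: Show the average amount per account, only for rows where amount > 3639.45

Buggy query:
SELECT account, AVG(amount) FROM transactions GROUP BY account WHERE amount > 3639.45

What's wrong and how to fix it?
Bug: WHERE cannot follow GROUP BY

Fix: Place WHERE between FROM and GROUP BY

Corrected query:
SELECT account, AVG(amount) FROM transactions WHERE amount > 3639.45 GROUP BY account

Result:
account | AVG(amount)
--------+------------
ACC-106 | 4419.345   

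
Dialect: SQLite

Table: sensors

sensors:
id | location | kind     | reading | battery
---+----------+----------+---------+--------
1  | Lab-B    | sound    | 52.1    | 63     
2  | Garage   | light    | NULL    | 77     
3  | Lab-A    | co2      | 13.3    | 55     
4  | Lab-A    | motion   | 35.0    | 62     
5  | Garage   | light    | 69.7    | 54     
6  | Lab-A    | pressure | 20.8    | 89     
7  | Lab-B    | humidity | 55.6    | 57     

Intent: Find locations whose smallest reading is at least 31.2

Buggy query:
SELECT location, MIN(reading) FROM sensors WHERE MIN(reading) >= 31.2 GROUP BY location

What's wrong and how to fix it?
Bug: Aggregates like MIN are computed per group after WHERE runs

Fix: Use HAVING for the per-group MIN condition

Corrected query:
SELECT location, MIN(reading) FROM sensors GROUP BY location HAVING MIN(reading) >= 31.2

Result:
location | MIN(reading)
---------+-------------
Garage   | 69.7        
Lab-B    | 52.1        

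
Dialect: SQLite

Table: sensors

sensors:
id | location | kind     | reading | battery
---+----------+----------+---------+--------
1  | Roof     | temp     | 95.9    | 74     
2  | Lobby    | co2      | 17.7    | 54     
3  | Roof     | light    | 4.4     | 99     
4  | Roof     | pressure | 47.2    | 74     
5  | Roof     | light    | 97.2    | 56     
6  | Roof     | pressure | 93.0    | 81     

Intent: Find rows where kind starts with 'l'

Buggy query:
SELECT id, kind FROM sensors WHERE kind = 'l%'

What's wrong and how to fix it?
Bug: Wildcards only work with LIKE; '=' treats '%' as a literal character

Fix: Use LIKE for wildcard pattern matching

Corrected query:
SELECT id, kind FROM sensors WHERE kind LIKE 'l%'

Result:
id | kind 
---+------
3  | light
5  | light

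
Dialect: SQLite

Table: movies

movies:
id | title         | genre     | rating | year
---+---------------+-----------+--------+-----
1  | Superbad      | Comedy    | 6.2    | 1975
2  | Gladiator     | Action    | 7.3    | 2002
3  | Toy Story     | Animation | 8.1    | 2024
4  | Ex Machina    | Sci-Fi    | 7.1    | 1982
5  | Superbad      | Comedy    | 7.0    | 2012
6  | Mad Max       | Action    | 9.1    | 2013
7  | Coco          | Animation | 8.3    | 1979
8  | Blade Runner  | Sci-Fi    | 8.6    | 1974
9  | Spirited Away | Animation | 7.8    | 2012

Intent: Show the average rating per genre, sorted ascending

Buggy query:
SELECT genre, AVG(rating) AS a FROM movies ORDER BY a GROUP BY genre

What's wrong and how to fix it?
Bug: ORDER BY appears before GROUP BY; SQL clause order requires GROUP BY first

Fix: Move ORDER BY to the end, after GROUP BY

Corrected query:
SELECT genre, AVG(rating) AS a FROM movies GROUP BY genre ORDER BY a

Result:
genre     | a       
----------+---------
Comedy    | 6.6     
Sci-Fi    | 7.85    
Animation | 8.066667
Action    | 8.2     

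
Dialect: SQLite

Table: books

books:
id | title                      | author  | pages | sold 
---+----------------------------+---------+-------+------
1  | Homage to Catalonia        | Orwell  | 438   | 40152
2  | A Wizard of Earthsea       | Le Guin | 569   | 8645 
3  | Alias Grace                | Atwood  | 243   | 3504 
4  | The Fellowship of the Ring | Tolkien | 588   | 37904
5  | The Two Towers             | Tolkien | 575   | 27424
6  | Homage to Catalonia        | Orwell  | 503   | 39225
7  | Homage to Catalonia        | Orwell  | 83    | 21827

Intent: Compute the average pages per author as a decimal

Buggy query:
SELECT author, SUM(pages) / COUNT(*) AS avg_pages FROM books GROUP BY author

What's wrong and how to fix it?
Bug: Both operands are integers, so '/' performs integer division and truncates

Fix: Cast one side to REAL so the division keeps the fractional part

Corrected query:
SELECT author, SUM(pages) * 1.0 / COUNT(*) AS avg_pages FROM books GROUP BY author

Result:
author  | avg_pages 
--------+-----------
Atwood  | 243       
Le Guin | 569       
Orwell  | 341.333333
Tolkien | 581.5     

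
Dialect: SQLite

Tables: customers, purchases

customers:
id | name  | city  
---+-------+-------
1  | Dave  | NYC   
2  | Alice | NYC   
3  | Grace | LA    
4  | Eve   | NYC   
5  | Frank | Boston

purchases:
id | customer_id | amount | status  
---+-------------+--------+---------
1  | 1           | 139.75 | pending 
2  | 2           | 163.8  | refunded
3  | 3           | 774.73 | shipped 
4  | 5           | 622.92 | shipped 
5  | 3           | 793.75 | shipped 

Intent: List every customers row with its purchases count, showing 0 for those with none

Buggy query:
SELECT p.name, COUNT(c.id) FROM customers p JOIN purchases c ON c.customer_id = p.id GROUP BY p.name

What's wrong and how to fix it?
Bug: An inner join excludes parents with zero children

Fix: Switch to LEFT JOIN to retain unmatched parent rows

Corrected query:
SELECT p.name, COUNT(c.id) FROM customers p LEFT JOIN purchases c ON c.customer_id = p.id GROUP BY p.name

Result:
name  | COUNT(c.id)
------+------------
Alice | 1          
Dave  | 1          
Eve   | 0          
Frank | 1          
Grace | 2          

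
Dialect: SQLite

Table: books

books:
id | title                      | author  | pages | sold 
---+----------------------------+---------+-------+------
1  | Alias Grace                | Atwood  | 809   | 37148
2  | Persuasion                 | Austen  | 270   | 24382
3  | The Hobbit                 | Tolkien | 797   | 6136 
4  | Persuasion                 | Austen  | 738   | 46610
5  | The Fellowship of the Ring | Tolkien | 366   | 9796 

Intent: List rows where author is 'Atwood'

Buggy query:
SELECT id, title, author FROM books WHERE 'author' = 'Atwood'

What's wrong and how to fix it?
Bug: Single quotes denote string literals in SQL; the column name is being compared as a constant string

Fix: Remove the quotes around the column name (or use double quotes for an identifier)

Corrected query:
SELECT id, title, author FROM books WHERE author = 'Atwood'

Result:
id | title       | author
---+-------------+-------
1  | Alias Grace | Atwood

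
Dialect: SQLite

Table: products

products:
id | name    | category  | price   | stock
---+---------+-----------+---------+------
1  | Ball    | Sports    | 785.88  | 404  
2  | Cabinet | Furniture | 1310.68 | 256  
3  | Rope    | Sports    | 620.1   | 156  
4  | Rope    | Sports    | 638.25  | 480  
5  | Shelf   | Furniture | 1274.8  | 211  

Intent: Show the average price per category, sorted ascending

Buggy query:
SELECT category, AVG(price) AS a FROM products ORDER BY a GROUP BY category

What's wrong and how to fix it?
Bug: GROUP BY must precede ORDER BY

Fix: Move ORDER BY to the end, after GROUP BY

Corrected query:
SELECT category, AVG(price) AS a FROM products GROUP BY category ORDER BY a

Result:
category  | a      
----------+--------
Sports    | 681.41 
Furniture | 1292.74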